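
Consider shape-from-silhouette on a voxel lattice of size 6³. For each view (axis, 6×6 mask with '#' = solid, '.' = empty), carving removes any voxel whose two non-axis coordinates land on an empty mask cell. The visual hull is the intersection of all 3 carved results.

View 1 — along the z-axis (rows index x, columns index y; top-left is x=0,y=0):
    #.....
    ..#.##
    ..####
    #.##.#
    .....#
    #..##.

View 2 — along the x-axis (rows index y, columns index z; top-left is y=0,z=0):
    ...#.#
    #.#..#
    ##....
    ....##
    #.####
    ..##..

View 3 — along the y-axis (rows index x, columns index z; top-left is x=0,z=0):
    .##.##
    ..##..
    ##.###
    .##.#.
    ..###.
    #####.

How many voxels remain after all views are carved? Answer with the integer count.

full grid |V| = 216
V1 z: intersect with XY mask (16 set) -- 96 left
V2 x: intersect with YZ mask (16 set) -- 41 left
V3 y: intersect with XZ mask (22 set) -- 25 left

25 voxels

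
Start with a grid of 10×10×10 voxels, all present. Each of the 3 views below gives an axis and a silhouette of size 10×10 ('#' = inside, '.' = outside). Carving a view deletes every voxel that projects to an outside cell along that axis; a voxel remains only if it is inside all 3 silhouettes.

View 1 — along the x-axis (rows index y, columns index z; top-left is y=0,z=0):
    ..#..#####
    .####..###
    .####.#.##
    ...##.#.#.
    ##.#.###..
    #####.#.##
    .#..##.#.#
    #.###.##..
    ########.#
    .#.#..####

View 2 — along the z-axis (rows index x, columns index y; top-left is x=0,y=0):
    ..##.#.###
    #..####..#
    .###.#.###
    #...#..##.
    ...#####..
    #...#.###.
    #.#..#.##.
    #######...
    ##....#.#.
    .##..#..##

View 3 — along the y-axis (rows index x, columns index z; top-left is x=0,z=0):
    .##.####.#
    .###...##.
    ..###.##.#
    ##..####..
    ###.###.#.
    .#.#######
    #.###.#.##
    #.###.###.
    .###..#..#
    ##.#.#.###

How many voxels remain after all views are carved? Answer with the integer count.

start: 10×10×10 = 1000 voxels
[1] x-view keeps 64 columns → grid now 640
[2] z-view keeps 54 columns → grid now 353
[3] y-view keeps 65 columns → grid now 239

239 voxels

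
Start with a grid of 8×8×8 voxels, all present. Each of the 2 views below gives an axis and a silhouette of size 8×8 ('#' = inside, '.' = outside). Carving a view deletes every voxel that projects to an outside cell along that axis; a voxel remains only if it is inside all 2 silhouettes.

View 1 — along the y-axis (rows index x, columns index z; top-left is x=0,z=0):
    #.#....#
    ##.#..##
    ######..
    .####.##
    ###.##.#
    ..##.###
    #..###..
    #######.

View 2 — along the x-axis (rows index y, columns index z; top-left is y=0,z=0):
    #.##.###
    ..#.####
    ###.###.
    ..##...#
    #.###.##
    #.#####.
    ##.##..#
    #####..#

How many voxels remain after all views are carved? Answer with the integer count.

full grid |V| = 512
carve view 1 (along y, XZ-mask fill 42/64): 336 voxels remain
carve view 2 (along x, YZ-mask fill 43/64): 229 voxels remain

remaining voxels: 229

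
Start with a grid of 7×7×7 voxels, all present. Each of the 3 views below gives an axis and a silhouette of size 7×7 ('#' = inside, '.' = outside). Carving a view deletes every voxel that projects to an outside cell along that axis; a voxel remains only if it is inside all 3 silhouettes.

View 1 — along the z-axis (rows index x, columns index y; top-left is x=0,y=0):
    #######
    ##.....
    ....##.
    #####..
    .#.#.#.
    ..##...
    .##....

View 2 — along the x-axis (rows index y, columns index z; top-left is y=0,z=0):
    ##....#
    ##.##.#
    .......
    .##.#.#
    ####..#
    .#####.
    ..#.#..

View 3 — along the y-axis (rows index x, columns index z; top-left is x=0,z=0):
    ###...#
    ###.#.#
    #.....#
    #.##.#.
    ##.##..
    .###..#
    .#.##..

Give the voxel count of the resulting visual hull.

initial block: 7^3 = 343
carve view 1 (along z, XY-mask fill 23/49): 161 voxels remain
carve view 2 (along x, YZ-mask fill 24/49): 82 voxels remain
carve view 3 (along y, XZ-mask fill 26/49): 47 voxels remain

remaining voxels: 47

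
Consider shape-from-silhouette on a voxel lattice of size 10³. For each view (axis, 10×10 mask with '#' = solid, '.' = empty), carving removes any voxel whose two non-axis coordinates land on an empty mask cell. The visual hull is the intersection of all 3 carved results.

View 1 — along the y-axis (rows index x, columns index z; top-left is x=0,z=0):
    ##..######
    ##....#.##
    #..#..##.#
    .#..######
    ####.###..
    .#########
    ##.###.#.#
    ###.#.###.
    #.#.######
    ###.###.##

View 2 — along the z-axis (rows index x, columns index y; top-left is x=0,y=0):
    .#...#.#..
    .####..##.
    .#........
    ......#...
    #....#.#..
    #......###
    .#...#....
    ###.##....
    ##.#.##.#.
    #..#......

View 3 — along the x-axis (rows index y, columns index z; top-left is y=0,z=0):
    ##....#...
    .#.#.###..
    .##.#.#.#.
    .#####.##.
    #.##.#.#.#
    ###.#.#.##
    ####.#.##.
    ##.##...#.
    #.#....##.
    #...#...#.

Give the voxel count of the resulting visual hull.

initial block: 10^3 = 1000
  1. axis=1 (XZ plane), |mask|=71  ⇒  voxels=710
  2. axis=2 (XY plane), |mask|=33  ⇒  voxels=236
  3. axis=0 (YZ plane), |mask|=52  ⇒  voxels=117

voxel count = 117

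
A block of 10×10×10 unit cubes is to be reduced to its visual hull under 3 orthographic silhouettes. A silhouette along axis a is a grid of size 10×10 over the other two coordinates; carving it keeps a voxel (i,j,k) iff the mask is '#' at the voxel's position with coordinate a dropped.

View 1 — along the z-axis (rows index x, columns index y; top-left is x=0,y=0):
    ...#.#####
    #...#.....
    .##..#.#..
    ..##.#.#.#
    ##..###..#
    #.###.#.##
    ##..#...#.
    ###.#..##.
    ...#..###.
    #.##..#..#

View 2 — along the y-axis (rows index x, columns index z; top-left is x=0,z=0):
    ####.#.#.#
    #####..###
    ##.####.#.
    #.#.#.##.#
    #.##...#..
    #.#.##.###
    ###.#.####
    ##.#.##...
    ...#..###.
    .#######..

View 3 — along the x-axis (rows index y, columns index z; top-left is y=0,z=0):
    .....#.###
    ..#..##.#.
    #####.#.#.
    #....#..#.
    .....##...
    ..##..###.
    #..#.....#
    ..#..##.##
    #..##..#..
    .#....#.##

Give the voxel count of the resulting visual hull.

full grid |V| = 1000
carve view 1 (along z, XY-mask fill 49/100): 490 voxels remain
carve view 2 (along y, XZ-mask fill 63/100): 302 voxels remain
carve view 3 (along x, YZ-mask fill 41/100): 113 voxels remain

113 voxels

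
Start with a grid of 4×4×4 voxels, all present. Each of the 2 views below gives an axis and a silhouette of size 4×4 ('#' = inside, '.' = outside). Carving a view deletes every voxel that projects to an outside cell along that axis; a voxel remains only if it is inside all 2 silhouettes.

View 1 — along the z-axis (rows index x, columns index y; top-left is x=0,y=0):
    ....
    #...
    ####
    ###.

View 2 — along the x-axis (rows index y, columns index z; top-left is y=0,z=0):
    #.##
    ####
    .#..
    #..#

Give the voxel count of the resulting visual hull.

remaining voxels: 21

before carving: 64 voxels (4×4×4)
[1] z-view keeps 8 columns → grid now 32
[2] x-view keeps 10 columns → grid now 21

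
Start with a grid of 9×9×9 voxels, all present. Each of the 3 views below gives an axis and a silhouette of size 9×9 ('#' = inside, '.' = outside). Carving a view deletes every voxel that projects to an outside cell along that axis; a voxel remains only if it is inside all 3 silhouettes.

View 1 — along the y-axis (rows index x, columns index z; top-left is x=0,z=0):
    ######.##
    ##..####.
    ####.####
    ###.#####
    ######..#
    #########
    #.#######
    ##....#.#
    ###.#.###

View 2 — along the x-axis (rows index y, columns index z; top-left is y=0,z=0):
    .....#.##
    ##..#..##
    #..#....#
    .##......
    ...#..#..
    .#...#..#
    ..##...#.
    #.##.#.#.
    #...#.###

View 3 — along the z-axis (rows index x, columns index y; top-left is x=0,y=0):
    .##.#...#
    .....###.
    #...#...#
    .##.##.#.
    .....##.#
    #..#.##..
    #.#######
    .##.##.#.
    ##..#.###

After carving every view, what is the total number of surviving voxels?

voxel count = 113

start: 9×9×9 = 729 voxels
after view 1 [y-axis, 65 of 81 cells solid] → remaining = 585
after view 2 [x-axis, 31 of 81 cells solid] → remaining = 225
after view 3 [z-axis, 41 of 81 cells solid] → remaining = 113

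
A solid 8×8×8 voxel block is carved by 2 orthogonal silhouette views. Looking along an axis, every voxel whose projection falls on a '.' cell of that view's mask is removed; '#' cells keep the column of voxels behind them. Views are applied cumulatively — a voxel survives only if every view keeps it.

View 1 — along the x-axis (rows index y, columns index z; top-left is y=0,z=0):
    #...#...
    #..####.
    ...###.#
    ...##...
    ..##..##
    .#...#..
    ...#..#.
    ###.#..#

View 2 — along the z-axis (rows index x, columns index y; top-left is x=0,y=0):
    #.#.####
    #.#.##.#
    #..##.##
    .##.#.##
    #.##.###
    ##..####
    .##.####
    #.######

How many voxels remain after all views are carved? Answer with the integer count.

initial block: 8^3 = 512
step 1: project along x, AND mask (26/64) → |grid| = 208
step 2: project along z, AND mask (46/64) → |grid| = 151

151 voxels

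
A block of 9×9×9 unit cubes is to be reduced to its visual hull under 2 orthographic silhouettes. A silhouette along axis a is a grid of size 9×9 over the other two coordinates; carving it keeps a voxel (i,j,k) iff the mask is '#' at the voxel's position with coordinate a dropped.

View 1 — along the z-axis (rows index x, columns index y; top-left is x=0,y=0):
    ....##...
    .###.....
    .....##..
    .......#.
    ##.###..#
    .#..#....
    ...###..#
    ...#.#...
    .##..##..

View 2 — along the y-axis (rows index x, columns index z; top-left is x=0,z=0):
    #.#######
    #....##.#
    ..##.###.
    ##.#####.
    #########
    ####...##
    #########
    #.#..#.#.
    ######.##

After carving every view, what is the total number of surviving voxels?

voxel count = 187

full grid |V| = 729
after view 1 [z-axis, 26 of 81 cells solid] → remaining = 234
after view 2 [y-axis, 60 of 81 cells solid] → remaining = 187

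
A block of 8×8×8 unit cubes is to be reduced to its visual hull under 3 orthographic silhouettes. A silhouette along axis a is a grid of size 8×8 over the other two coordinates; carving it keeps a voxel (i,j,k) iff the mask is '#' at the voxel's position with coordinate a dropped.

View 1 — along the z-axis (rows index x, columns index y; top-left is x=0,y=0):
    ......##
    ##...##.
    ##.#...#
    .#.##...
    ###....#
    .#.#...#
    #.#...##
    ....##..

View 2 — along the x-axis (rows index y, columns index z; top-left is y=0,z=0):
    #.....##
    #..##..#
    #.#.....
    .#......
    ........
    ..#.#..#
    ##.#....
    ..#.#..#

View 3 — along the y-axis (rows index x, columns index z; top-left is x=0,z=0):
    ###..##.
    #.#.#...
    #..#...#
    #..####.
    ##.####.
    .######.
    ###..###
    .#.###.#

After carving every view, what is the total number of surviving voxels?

voxel count = 41

initial block: 8^3 = 512
step 1: project along z, AND mask (26/64) → |grid| = 208
step 2: project along x, AND mask (19/64) → |grid| = 69
step 3: project along y, AND mask (39/64) → |grid| = 41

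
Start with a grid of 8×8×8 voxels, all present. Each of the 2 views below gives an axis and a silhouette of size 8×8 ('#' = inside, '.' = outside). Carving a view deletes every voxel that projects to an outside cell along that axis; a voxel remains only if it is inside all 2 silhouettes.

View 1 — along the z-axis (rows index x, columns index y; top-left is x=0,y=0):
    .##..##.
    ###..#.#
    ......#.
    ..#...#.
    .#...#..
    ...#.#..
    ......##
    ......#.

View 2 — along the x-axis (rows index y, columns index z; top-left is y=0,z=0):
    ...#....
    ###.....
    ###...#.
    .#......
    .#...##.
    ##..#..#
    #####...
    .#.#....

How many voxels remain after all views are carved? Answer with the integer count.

|visual hull| = 68

before carving: 512 voxels (8×8×8)
step 1: project along z, AND mask (19/64) → |grid| = 152
step 2: project along x, AND mask (23/64) → |grid| = 68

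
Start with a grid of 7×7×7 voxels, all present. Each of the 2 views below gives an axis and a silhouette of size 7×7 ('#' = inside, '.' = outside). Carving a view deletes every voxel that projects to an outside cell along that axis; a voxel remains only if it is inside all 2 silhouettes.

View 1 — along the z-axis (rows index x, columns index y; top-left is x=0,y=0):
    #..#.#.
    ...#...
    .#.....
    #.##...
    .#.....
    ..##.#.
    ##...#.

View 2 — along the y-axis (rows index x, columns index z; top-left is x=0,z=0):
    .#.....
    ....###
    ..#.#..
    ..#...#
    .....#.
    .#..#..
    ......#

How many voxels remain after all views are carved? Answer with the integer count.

24 voxels

initial block: 7^3 = 343
after view 1 [z-axis, 15 of 49 cells solid] → remaining = 105
after view 2 [y-axis, 12 of 49 cells solid] → remaining = 24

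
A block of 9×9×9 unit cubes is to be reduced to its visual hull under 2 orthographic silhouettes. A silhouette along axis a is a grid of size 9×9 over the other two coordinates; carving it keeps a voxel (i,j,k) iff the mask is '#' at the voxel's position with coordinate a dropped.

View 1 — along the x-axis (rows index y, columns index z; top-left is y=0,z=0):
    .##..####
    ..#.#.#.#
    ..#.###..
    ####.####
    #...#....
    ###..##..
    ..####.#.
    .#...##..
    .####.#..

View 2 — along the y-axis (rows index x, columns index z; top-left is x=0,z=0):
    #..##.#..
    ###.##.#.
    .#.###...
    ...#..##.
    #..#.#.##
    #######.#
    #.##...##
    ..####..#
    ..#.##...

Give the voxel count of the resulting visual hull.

initial block: 9^3 = 729
carve view 1 (along x, YZ-mask fill 42/81): 378 voxels remain
carve view 2 (along y, XZ-mask fill 43/81): 197 voxels remain

|visual hull| = 197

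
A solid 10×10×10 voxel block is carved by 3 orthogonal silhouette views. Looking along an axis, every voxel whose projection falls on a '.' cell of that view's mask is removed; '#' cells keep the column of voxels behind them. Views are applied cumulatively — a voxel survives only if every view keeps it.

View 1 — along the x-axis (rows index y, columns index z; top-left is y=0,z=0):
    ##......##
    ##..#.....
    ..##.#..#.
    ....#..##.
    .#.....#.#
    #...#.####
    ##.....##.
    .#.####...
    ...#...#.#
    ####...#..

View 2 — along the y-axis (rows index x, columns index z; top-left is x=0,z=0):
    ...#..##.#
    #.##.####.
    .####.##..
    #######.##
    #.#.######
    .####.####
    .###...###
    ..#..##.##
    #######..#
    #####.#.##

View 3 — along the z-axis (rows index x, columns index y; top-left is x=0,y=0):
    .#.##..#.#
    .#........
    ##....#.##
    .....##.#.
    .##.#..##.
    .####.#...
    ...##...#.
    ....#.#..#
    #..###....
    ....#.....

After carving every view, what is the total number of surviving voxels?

voxel count = 78

full grid |V| = 1000
[1] x-view keeps 40 columns → grid now 400
[2] y-view keeps 69 columns → grid now 266
[3] z-view keeps 35 columns → grid now 78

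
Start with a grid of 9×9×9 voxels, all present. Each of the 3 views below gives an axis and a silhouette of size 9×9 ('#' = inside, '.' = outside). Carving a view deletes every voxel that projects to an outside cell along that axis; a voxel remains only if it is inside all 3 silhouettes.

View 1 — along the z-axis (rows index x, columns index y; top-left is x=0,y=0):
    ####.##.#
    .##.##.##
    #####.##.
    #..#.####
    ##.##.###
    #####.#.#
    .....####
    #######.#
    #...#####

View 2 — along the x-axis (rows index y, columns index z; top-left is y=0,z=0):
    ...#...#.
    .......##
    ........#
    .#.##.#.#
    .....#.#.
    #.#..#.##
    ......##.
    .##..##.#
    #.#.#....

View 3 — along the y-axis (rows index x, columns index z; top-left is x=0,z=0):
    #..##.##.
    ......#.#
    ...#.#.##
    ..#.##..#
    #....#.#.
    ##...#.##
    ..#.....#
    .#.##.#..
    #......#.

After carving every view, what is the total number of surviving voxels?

|visual hull| = 74

initial block: 9^3 = 729
[1] z-view keeps 58 columns → grid now 522
[2] x-view keeps 27 columns → grid now 173
[3] y-view keeps 31 columns → grid now 74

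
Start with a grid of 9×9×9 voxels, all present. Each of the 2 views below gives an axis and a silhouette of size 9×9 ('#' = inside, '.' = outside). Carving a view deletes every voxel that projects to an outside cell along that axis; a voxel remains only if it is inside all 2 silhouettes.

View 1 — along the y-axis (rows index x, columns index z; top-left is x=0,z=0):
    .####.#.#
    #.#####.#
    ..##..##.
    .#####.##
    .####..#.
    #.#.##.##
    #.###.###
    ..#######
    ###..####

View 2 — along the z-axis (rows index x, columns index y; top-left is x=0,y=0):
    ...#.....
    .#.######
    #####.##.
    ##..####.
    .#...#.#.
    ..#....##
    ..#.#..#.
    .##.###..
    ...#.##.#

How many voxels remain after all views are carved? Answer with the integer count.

remaining voxels: 242

full grid |V| = 729
after view 1 [y-axis, 56 of 81 cells solid] → remaining = 504
after view 2 [z-axis, 39 of 81 cells solid] → remaining = 242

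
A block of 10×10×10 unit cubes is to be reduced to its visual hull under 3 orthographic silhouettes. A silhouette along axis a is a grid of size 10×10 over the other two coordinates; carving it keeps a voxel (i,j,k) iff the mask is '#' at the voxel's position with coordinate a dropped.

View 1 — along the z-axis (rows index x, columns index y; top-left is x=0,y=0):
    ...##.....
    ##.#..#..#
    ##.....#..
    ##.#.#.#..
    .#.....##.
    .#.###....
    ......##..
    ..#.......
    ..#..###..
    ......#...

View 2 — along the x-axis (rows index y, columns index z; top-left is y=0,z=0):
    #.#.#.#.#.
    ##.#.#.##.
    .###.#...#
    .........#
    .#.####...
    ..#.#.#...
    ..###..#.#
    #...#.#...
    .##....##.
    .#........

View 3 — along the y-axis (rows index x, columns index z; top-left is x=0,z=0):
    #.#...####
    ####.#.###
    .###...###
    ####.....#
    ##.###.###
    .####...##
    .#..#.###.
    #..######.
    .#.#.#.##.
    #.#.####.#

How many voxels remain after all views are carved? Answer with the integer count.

full grid |V| = 1000
carve view 1 (along z, XY-mask fill 30/100): 300 voxels remain
carve view 2 (along x, YZ-mask fill 38/100): 118 voxels remain
carve view 3 (along y, XZ-mask fill 63/100): 66 voxels remain

voxel count = 66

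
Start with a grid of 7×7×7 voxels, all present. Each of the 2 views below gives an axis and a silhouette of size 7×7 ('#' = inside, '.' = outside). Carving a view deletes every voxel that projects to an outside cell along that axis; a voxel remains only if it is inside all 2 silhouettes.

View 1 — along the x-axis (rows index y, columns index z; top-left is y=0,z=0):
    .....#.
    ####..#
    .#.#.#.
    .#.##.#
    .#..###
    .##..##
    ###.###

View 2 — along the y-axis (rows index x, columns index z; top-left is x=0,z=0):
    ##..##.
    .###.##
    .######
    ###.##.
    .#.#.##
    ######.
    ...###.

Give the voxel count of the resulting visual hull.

initial block: 7^3 = 343
step 1: project along x, AND mask (27/49) → |grid| = 189
step 2: project along y, AND mask (33/49) → |grid| = 134

134 voxels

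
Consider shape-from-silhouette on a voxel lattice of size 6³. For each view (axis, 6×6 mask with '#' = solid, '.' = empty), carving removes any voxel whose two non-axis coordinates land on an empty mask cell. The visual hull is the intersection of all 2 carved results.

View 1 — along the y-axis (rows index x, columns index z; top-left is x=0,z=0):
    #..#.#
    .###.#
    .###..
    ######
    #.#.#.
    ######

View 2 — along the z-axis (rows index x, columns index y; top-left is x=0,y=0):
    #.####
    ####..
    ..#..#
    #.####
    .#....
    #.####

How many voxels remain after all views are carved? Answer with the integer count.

|visual hull| = 100

initial block: 6^3 = 216
after view 1 [y-axis, 25 of 36 cells solid] → remaining = 150
after view 2 [z-axis, 22 of 36 cells solid] → remaining = 100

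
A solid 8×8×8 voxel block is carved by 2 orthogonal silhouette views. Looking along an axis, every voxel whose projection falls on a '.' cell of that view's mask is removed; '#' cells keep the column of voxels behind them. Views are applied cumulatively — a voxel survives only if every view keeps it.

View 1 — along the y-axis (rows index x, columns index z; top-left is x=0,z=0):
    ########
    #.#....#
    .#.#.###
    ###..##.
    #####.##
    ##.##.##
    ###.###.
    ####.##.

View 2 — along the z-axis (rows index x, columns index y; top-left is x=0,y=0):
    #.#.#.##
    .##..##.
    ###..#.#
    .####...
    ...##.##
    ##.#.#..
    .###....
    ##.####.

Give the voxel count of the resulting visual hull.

203 voxels

full grid |V| = 512
after view 1 [y-axis, 46 of 64 cells solid] → remaining = 368
after view 2 [z-axis, 35 of 64 cells solid] → remaining = 203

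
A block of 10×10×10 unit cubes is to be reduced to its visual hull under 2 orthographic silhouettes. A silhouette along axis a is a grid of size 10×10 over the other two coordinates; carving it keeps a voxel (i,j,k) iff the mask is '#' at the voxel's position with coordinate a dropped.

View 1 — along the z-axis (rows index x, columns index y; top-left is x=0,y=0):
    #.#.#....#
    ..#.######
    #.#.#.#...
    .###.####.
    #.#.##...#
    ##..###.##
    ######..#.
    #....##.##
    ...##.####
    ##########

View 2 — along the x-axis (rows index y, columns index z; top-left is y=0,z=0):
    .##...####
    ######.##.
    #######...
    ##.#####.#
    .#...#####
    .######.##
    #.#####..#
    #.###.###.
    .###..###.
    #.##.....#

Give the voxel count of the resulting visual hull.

full grid |V| = 1000
carve view 1 (along z, XY-mask fill 62/100): 620 voxels remain
carve view 2 (along x, YZ-mask fill 67/100): 406 voxels remain

voxel count = 406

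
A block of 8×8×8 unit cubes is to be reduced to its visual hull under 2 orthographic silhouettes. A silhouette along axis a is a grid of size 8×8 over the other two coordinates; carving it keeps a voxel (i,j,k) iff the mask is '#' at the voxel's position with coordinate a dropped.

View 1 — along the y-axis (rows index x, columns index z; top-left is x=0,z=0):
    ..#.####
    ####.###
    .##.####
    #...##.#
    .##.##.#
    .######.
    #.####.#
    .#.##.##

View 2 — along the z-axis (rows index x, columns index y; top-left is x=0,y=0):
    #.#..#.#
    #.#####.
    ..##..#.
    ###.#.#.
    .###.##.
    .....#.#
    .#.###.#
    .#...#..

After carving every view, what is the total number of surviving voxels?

177 voxels

initial block: 8^3 = 512
after view 1 [y-axis, 44 of 64 cells solid] → remaining = 352
after view 2 [z-axis, 32 of 64 cells solid] → remaining = 177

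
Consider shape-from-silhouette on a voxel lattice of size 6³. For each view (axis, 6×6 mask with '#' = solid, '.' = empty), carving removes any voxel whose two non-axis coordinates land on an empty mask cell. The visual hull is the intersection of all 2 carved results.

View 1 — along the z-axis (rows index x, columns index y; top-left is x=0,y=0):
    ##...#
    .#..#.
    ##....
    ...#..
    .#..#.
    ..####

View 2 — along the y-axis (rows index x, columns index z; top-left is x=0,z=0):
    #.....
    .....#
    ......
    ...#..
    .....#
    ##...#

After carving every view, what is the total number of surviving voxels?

|visual hull| = 20

full grid |V| = 216
step 1: project along z, AND mask (14/36) → |grid| = 84
step 2: project along y, AND mask (7/36) → |grid| = 20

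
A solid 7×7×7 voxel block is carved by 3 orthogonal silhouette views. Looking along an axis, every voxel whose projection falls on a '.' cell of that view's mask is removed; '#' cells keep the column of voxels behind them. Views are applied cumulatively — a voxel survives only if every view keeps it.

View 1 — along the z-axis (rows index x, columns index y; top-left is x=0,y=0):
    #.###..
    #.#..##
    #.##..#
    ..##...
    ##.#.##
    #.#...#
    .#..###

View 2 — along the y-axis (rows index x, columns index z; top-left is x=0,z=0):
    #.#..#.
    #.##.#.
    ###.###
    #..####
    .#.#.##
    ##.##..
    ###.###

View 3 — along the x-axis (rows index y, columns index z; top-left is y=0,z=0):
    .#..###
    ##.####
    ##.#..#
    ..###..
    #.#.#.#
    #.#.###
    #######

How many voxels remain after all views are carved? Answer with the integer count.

full grid |V| = 343
after view 1 [z-axis, 26 of 49 cells solid] → remaining = 182
after view 2 [y-axis, 32 of 49 cells solid] → remaining = 118
after view 3 [x-axis, 33 of 49 cells solid] → remaining = 78

|visual hull| = 78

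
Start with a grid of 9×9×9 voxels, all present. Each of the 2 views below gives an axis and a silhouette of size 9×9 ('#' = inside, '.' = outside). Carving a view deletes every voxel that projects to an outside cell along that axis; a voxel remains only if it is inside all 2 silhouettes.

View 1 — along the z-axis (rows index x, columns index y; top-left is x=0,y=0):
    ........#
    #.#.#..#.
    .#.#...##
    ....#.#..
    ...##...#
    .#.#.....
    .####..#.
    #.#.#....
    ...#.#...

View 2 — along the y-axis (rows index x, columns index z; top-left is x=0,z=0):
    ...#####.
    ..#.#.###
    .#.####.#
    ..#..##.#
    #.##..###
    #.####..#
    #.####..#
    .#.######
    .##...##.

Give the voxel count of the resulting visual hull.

before carving: 729 voxels (9×9×9)
V1 z: intersect with XY mask (26 set) -- 234 left
V2 y: intersect with XZ mask (49 set) -- 146 left

146 voxels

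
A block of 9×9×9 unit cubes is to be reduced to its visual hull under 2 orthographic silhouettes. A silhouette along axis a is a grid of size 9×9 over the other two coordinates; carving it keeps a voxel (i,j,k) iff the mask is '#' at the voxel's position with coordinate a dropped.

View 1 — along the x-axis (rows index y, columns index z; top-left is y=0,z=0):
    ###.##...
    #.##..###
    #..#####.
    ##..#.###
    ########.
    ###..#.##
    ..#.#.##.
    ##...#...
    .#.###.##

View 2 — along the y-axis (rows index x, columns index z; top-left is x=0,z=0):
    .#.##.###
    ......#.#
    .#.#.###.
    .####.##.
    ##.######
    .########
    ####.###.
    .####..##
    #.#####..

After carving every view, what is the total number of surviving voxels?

before carving: 729 voxels (9×9×9)
  1. axis=0 (YZ plane), |mask|=50  ⇒  voxels=450
  2. axis=1 (XZ plane), |mask|=54  ⇒  voxels=295

voxel count = 295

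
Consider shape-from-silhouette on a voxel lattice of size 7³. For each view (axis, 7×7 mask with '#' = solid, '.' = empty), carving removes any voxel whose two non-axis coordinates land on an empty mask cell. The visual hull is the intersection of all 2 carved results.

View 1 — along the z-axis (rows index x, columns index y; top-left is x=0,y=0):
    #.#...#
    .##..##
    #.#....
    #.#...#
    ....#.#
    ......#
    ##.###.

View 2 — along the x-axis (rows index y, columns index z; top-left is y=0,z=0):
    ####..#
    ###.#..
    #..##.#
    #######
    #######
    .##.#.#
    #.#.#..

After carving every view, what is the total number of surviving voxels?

start: 7×7×7 = 343 voxels
V1 z: intersect with XY mask (20 set) -- 140 left
V2 x: intersect with YZ mask (34 set) -- 88 left

|visual hull| = 88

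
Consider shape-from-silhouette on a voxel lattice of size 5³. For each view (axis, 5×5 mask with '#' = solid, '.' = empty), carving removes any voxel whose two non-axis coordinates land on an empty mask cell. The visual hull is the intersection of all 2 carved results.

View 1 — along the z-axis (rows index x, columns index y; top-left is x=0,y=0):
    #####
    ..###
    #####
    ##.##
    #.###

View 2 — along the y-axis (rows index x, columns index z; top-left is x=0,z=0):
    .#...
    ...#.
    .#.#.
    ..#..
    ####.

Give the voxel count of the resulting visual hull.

|visual hull| = 38

before carving: 125 voxels (5×5×5)
[1] z-view keeps 21 columns → grid now 105
[2] y-view keeps 9 columns → grid now 38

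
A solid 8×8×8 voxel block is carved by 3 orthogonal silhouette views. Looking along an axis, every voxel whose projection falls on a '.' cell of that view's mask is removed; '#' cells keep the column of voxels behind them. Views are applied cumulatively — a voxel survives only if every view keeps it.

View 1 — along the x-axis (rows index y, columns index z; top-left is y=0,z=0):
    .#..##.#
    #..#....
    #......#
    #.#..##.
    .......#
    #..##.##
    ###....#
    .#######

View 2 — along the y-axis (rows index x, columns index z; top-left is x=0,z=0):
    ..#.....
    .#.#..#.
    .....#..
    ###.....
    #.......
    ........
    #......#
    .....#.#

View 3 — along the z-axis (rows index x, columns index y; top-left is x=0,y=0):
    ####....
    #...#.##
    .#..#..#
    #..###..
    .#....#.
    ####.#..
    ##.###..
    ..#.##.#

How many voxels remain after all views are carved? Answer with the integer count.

initial block: 8^3 = 512
after view 1 [x-axis, 29 of 64 cells solid] → remaining = 232
after view 2 [y-axis, 13 of 64 cells solid] → remaining = 51
after view 3 [z-axis, 31 of 64 cells solid] → remaining = 24

voxel count = 24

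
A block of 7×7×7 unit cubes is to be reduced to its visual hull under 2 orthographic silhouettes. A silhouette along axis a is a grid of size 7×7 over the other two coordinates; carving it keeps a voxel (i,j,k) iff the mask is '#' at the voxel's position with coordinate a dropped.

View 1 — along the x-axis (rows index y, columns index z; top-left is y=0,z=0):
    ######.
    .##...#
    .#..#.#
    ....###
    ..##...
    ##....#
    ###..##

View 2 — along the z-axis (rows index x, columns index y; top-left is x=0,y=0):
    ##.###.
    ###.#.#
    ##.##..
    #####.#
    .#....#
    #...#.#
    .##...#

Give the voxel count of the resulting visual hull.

start: 7×7×7 = 343 voxels
step 1: project along x, AND mask (25/49) → |grid| = 175
step 2: project along z, AND mask (28/49) → |grid| = 104

|visual hull| = 104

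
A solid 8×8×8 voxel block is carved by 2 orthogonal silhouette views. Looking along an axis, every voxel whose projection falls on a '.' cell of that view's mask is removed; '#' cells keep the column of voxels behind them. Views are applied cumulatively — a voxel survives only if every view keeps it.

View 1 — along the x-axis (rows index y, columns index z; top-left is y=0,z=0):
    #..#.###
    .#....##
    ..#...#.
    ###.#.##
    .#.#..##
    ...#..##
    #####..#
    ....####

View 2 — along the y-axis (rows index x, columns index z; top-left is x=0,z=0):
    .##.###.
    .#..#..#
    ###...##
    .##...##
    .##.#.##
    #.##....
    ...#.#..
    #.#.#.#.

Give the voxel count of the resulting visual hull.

|visual hull| = 134

full grid |V| = 512
V1 x: intersect with YZ mask (33 set) -- 264 left
V2 y: intersect with XZ mask (31 set) -- 134 left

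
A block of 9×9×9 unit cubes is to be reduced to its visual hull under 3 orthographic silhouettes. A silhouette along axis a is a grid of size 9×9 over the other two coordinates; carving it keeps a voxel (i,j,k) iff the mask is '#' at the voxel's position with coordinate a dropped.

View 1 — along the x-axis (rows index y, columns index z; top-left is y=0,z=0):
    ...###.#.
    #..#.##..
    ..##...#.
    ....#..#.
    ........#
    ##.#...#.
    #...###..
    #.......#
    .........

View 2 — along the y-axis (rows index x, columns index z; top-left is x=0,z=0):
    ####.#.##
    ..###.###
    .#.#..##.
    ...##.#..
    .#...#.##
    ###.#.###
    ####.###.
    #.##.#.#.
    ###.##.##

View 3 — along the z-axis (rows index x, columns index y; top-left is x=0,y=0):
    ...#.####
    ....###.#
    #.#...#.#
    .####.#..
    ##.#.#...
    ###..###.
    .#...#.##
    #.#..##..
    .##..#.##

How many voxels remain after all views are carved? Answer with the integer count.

full grid |V| = 729
after view 1 [x-axis, 24 of 81 cells solid] → remaining = 216
after view 2 [y-axis, 50 of 81 cells solid] → remaining = 135
after view 3 [z-axis, 41 of 81 cells solid] → remaining = 74

74 voxels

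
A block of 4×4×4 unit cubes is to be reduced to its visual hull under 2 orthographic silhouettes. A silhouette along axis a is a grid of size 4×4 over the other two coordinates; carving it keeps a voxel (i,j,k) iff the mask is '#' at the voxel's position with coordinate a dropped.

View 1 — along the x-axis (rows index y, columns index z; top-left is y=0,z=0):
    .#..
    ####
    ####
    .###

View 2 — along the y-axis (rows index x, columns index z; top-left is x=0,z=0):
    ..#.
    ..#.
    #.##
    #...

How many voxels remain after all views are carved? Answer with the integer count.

start: 4×4×4 = 64 voxels
[1] x-view keeps 12 columns → grid now 48
[2] y-view keeps 6 columns → grid now 16

16 voxels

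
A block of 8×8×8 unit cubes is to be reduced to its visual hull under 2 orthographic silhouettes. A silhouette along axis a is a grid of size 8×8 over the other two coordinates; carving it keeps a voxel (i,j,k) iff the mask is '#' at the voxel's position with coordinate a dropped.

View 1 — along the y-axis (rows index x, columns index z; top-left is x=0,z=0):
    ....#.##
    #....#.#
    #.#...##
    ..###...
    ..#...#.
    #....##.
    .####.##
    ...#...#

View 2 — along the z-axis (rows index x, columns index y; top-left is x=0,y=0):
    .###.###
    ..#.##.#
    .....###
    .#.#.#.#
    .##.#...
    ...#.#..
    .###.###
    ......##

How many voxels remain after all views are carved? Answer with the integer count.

before carving: 512 voxels (8×8×8)
step 1: project along y, AND mask (26/64) → |grid| = 208
step 2: project along z, AND mask (30/64) → |grid| = 106

voxel count = 106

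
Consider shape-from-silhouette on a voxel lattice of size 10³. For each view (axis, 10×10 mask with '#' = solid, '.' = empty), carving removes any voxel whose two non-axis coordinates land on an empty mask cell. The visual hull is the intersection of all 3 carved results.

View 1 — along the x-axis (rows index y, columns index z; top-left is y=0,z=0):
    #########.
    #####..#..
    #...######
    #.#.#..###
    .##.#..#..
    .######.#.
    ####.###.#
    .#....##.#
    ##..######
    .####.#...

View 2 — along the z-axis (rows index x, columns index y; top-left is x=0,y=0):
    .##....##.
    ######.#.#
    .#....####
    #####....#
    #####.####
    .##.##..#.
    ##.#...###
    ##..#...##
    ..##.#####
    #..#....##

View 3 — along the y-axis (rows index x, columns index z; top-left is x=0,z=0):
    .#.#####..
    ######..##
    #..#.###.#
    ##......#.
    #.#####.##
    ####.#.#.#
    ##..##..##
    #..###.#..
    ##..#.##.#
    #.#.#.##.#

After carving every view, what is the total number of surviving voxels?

voxel count = 233

full grid |V| = 1000
step 1: project along x, AND mask (64/100) → |grid| = 640
step 2: project along z, AND mask (59/100) → |grid| = 373
step 3: project along y, AND mask (61/100) → |grid| = 233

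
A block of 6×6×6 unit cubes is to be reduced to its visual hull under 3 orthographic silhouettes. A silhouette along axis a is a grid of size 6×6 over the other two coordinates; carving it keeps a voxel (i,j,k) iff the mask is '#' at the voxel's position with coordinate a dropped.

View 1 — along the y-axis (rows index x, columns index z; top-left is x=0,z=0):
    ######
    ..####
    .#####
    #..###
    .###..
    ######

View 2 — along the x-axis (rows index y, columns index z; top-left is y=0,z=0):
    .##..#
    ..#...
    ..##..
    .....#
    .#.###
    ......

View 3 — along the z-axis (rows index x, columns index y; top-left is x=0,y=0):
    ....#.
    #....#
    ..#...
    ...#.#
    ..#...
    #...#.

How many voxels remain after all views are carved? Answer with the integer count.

|visual hull| = 18

full grid |V| = 216
carve view 1 (along y, XZ-mask fill 28/36): 168 voxels remain
carve view 2 (along x, YZ-mask fill 11/36): 55 voxels remain
carve view 3 (along z, XY-mask fill 9/36): 18 voxels remain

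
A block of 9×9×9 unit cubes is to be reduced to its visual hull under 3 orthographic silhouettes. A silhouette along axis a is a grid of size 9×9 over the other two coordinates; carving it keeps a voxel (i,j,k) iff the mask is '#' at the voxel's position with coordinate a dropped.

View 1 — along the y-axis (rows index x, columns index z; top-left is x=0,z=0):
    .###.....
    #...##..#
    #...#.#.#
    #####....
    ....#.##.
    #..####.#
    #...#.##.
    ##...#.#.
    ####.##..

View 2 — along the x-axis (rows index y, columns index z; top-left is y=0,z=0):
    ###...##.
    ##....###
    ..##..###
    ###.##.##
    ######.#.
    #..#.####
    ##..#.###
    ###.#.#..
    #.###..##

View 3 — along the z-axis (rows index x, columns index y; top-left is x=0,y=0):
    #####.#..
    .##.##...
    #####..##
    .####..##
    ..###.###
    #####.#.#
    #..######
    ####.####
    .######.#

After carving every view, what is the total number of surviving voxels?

full grid |V| = 729
after view 1 [y-axis, 39 of 81 cells solid] → remaining = 351
after view 2 [x-axis, 52 of 81 cells solid] → remaining = 228
after view 3 [z-axis, 58 of 81 cells solid] → remaining = 164

164 voxels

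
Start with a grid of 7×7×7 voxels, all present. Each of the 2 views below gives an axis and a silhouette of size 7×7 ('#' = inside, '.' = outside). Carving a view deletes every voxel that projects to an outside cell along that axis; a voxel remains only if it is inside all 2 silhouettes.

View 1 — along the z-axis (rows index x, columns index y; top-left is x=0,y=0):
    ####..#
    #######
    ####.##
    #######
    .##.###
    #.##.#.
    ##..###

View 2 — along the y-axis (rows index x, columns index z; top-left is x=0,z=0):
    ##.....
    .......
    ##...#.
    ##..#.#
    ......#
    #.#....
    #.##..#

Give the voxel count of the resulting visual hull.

remaining voxels: 89

full grid |V| = 343
after view 1 [z-axis, 39 of 49 cells solid] → remaining = 273
after view 2 [y-axis, 16 of 49 cells solid] → remaining = 89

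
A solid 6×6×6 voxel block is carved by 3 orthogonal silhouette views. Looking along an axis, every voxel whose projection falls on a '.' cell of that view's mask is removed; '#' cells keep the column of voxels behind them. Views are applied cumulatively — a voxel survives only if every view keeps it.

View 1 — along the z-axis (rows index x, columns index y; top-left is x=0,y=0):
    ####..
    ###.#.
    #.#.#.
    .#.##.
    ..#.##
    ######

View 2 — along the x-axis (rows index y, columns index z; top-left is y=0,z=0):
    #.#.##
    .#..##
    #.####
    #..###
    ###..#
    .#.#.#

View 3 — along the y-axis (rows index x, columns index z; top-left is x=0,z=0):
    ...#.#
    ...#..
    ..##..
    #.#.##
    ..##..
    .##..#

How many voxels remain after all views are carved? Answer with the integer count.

initial block: 6^3 = 216
  1. axis=2 (XY plane), |mask|=23  ⇒  voxels=138
  2. axis=0 (YZ plane), |mask|=23  ⇒  voxels=91
  3. axis=1 (XZ plane), |mask|=14  ⇒  voxels=35

35 voxels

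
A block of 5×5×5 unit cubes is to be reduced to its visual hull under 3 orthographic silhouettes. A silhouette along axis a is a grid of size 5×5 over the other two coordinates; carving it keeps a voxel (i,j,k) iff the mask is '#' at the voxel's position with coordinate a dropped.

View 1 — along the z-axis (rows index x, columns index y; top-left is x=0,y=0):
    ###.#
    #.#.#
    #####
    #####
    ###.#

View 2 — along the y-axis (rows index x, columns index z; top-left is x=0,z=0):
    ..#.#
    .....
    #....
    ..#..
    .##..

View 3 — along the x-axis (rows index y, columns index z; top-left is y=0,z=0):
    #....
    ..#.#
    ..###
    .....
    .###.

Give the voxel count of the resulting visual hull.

|visual hull| = 13

before carving: 125 voxels (5×5×5)
  1. axis=2 (XY plane), |mask|=21  ⇒  voxels=105
  2. axis=1 (XZ plane), |mask|=6  ⇒  voxels=26
  3. axis=0 (YZ plane), |mask|=9  ⇒  voxels=13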